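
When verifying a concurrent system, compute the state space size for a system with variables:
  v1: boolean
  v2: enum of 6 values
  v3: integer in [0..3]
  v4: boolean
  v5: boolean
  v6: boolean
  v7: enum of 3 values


State space = product of domain sizes of all variables.
Domain sizes:
  v1 (boolean): 2
  v2 (enum of 6 values): 6
  v3 (integer in [0..3]): 4
  v4 (boolean): 2
  v5 (boolean): 2
  v6 (boolean): 2
  v7 (enum of 3 values): 3
Product = 2 * 6 * 4 * 2 * 2 * 2 * 3 = 1152

1152


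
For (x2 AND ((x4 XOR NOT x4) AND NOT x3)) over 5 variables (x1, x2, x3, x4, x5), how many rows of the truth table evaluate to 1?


Formula: (x2 AND ((x4 XOR NOT x4) AND NOT x3)) over 5 vars (32 rows)
Evaluate each row (x1, x2, x3, x4, x5 as bits, MSB first):
  row 0 [00000]: (0 AND ((0 XOR NOT 0) AND NOT 0)) -> 0
  row 1 [00001]: (0 AND ((0 XOR NOT 0) AND NOT 0)) -> 0
  row 2 [00010]: (0 AND ((1 XOR NOT 1) AND NOT 0)) -> 0
  row 3 [00011]: (0 AND ((1 XOR NOT 1) AND NOT 0)) -> 0
  row 4 [00100]: (0 AND ((0 XOR NOT 0) AND NOT 1)) -> 0
  row 5 [00101]: (0 AND ((0 XOR NOT 0) AND NOT 1)) -> 0
  row 6 [00110]: (0 AND ((1 XOR NOT 1) AND NOT 1)) -> 0
  row 7 [00111]: (0 AND ((1 XOR NOT 1) AND NOT 1)) -> 0
  row 8 [01000]: (1 AND ((0 XOR NOT 0) AND NOT 0)) -> 1
  row 9 [01001]: (1 AND ((0 XOR NOT 0) AND NOT 0)) -> 1
  row 10 [01010]: (1 AND ((1 XOR NOT 1) AND NOT 0)) -> 1
  row 11 [01011]: (1 AND ((1 XOR NOT 1) AND NOT 0)) -> 1
  row 12 [01100]: (1 AND ((0 XOR NOT 0) AND NOT 1)) -> 0
  row 13 [01101]: (1 AND ((0 XOR NOT 0) AND NOT 1)) -> 0
  row 14 [01110]: (1 AND ((1 XOR NOT 1) AND NOT 1)) -> 0
  row 15 [01111]: (1 AND ((1 XOR NOT 1) AND NOT 1)) -> 0
  row 16 [10000]: (0 AND ((0 XOR NOT 0) AND NOT 0)) -> 0
  row 17 [10001]: (0 AND ((0 XOR NOT 0) AND NOT 0)) -> 0
  row 18 [10010]: (0 AND ((1 XOR NOT 1) AND NOT 0)) -> 0
  row 19 [10011]: (0 AND ((1 XOR NOT 1) AND NOT 0)) -> 0
  row 20 [10100]: (0 AND ((0 XOR NOT 0) AND NOT 1)) -> 0
  row 21 [10101]: (0 AND ((0 XOR NOT 0) AND NOT 1)) -> 0
  row 22 [10110]: (0 AND ((1 XOR NOT 1) AND NOT 1)) -> 0
  row 23 [10111]: (0 AND ((1 XOR NOT 1) AND NOT 1)) -> 0
  row 24 [11000]: (1 AND ((0 XOR NOT 0) AND NOT 0)) -> 1
  row 25 [11001]: (1 AND ((0 XOR NOT 0) AND NOT 0)) -> 1
  row 26 [11010]: (1 AND ((1 XOR NOT 1) AND NOT 0)) -> 1
  row 27 [11011]: (1 AND ((1 XOR NOT 1) AND NOT 0)) -> 1
  row 28 [11100]: (1 AND ((0 XOR NOT 0) AND NOT 1)) -> 0
  row 29 [11101]: (1 AND ((0 XOR NOT 0) AND NOT 1)) -> 0
  row 30 [11110]: (1 AND ((1 XOR NOT 1) AND NOT 1)) -> 0
  row 31 [11111]: (1 AND ((1 XOR NOT 1) AND NOT 1)) -> 0
Full result column, 8 rows per line (x1,x2 fixed per line; x3,x4,x5 runs 000..111 left to right):
  rows 0-7 [x1,x2=00]: 00000000  (ones: 0)
  rows 8-15 [x1,x2=01]: 11110000  (ones: 4)
  rows 16-23 [x1,x2=10]: 00000000  (ones: 0)
  rows 24-31 [x1,x2=11]: 11110000  (ones: 4)
Count of 1-rows = 0+4+0+4 = 8

8


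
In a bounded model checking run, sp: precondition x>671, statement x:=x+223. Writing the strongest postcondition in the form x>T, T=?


Formula: sp(P, x:=E) = exists old_x. (x = E[old_x/x]) AND P[old_x/x] (old_x is the value of x before the assignment; eliminate old_x by solving x = E[old_x/x] for old_x)
Step 1: Precondition P: x>671, i.e. old_x > 671
Step 2: Assignment gives x = old_x + 223, so old_x = x - 223
Step 3: Substitute into P: x - 223 > 671
Step 4: Simplify: x > 671+223 = 894

894


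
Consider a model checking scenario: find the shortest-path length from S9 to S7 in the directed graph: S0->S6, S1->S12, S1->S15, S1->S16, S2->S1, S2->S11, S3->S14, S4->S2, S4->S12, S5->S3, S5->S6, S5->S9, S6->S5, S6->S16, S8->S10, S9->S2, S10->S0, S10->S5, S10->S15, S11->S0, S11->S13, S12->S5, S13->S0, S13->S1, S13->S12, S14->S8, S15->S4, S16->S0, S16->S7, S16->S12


BFS layer-by-layer from S9:
  dist 0: {S9}
  dist 1: {S2}
  dist 2: {S1, S11}
  dist 3: {S0, S12, S13, S15, S16}
  dist 4: {S4, S5, S6, S7}
  -> S7 reached at distance 4
Shortest path length = 4

4


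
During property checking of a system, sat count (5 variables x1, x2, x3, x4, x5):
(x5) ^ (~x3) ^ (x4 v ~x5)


CNF with 3 clauses over 5 vars (32 assignments).
An assignment satisfies CNF iff every clause has >=1 true literal.
Check each row (bits = x1,x2,x3,x4,x5; clause T/F shown):
  row 0 [00000]: clauses=FTT -> 0
  row 1 [00001]: clauses=TTF -> 0
  row 2 [00010]: clauses=FTT -> 0
  row 3 [00011]: clauses=TTT -> 1
  row 4 [00100]: clauses=FFT -> 0
  row 5 [00101]: clauses=TFF -> 0
  row 6 [00110]: clauses=FFT -> 0
  row 7 [00111]: clauses=TFT -> 0
  row 8 [01000]: clauses=FTT -> 0
  row 9 [01001]: clauses=TTF -> 0
  row 10 [01010]: clauses=FTT -> 0
  row 11 [01011]: clauses=TTT -> 1
  row 12 [01100]: clauses=FFT -> 0
  row 13 [01101]: clauses=TFF -> 0
  row 14 [01110]: clauses=FFT -> 0
  row 15 [01111]: clauses=TFT -> 0
  row 16 [10000]: clauses=FTT -> 0
  row 17 [10001]: clauses=TTF -> 0
  row 18 [10010]: clauses=FTT -> 0
  row 19 [10011]: clauses=TTT -> 1
  row 20 [10100]: clauses=FFT -> 0
  row 21 [10101]: clauses=TFF -> 0
  row 22 [10110]: clauses=FFT -> 0
  row 23 [10111]: clauses=TFT -> 0
  row 24 [11000]: clauses=FTT -> 0
  row 25 [11001]: clauses=TTF -> 0
  row 26 [11010]: clauses=FTT -> 0
  row 27 [11011]: clauses=TTT -> 1
  row 28 [11100]: clauses=FFT -> 0
  row 29 [11101]: clauses=TFF -> 0
  row 30 [11110]: clauses=FFT -> 0
  row 31 [11111]: clauses=TFT -> 0
Full result column, 8 rows per line (x1,x2 fixed per line; x3,x4,x5 runs 000..111 left to right):
  rows 0-7 [x1,x2=00]: 00010000  (ones: 1)
  rows 8-15 [x1,x2=01]: 00010000  (ones: 1)
  rows 16-23 [x1,x2=10]: 00010000  (ones: 1)
  rows 24-31 [x1,x2=11]: 00010000  (ones: 1)
Satisfying assignments = 1+1+1+1 = 4

4


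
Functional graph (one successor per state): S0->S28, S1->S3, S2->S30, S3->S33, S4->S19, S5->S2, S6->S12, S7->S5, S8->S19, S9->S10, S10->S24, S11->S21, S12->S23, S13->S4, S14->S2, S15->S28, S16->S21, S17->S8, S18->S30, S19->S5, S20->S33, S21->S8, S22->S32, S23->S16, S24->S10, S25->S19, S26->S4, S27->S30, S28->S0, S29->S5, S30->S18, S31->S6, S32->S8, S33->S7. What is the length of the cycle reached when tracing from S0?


Trace from S0 until a state repeats:
  S0 -> S28 -> S0
S0 first seen at step 0, revisited at step 2.
Cycle length = 2 - 0 = 2

2


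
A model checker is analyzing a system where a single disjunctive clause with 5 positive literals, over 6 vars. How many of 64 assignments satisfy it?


Step 1: Total=2^6=64
Step 2: Unsat when all 5 false: 2^1=2
Step 3: Sat=64-2=62

62


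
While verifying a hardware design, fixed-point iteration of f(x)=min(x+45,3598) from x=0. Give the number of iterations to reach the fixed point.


Step 1: x=0, cap=3598, increment=45
Step 2: x grows by 45 each step until capped at 3598; fixed point is x=3598
Step 3: iterations = ceil(3598/45) = 80

80


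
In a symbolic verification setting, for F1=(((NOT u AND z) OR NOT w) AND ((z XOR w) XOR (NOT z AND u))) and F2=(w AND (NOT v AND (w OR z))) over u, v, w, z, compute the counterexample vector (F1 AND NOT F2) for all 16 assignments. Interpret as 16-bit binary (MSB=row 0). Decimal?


F1 = (((NOT u AND z) OR NOT w) AND ((z XOR w) XOR (NOT z AND u)))
F2 = (w AND (NOT v AND (w OR z)))
Counterexample to F1=>F2 is where F1=1 and F2=0.
Evaluate each row (bits = u,v,w,z, MSB first):
  row 0 [0000]: F1=0 F2=0 -> F1&~F2 -> 0
  row 1 [0001]: F1=1 F2=0 -> F1&~F2 -> 1
  row 2 [0010]: F1=0 F2=1 -> F1&~F2 -> 0
  row 3 [0011]: F1=0 F2=1 -> F1&~F2 -> 0
  row 4 [0100]: F1=0 F2=0 -> F1&~F2 -> 0
  row 5 [0101]: F1=1 F2=0 -> F1&~F2 -> 1
  row 6 [0110]: F1=0 F2=0 -> F1&~F2 -> 0
  row 7 [0111]: F1=0 F2=0 -> F1&~F2 -> 0
  row 8 [1000]: F1=1 F2=0 -> F1&~F2 -> 1
  row 9 [1001]: F1=1 F2=0 -> F1&~F2 -> 1
  row 10 [1010]: F1=0 F2=1 -> F1&~F2 -> 0
  row 11 [1011]: F1=0 F2=1 -> F1&~F2 -> 0
  row 12 [1100]: F1=1 F2=0 -> F1&~F2 -> 1
  row 13 [1101]: F1=1 F2=0 -> F1&~F2 -> 1
  row 14 [1110]: F1=0 F2=0 -> F1&~F2 -> 0
  row 15 [1111]: F1=0 F2=0 -> F1&~F2 -> 0
Full result column, 4 rows per line (u,v fixed per line; w,z runs 00..11 left to right):
  rows 0-3 [u,v=00]: 0100  = hex 4
  rows 4-7 [u,v=01]: 0100  = hex 4
  rows 8-11 [u,v=10]: 1100  = hex C
  rows 12-15 [u,v=11]: 1100  = hex C
Counterexample vector (row 0 .. row 15) = 0100010011001100
Output column grouped in 4s = 0100 0100 1100 1100 = 0x44CC
Convert to decimal digit by digit (value = value*16 + digit):
  4 -> 4
  4*16 + 4 = 68
  68*16 + 12 (C) = 1100
  1100*16 + 12 (C) = 17612
Decimal = 17612

17612


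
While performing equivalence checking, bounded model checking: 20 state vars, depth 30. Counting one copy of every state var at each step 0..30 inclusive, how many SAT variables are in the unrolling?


BMC unrolls to depth k, creating one copy of each state var for steps 0..k.
Step count = 30 + 1 = 31 (steps 0 through 30)
Vars per step = 20
Total = 20 * 31 = 620

620


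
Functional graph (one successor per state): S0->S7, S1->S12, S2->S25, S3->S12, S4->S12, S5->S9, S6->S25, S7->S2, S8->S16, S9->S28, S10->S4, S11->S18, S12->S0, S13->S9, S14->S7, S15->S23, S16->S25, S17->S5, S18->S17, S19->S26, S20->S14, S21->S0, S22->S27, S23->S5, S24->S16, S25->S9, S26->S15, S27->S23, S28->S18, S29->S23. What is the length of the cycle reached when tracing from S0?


Trace from S0 until a state repeats:
  S0 -> S7 -> S2 -> S25 -> S9 -> S28 -> S18 -> S17 -> S5 -> S9
S9 first seen at step 4, revisited at step 9.
Cycle length = 9 - 4 = 5

5


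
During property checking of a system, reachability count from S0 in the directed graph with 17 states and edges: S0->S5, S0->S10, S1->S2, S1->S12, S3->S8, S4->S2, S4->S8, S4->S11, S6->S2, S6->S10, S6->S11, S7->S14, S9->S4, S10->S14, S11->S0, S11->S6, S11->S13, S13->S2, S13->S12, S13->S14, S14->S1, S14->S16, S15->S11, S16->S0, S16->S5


BFS from S0:
  layer 0: {S0}
  layer 1: {S5, S10}
  layer 2: {S14}
  layer 3: {S1, S16}
  layer 4: {S2, S12}
Reachable set: {S0, S1, S2, S5, S10, S12, S14, S16}
Count = 8

8


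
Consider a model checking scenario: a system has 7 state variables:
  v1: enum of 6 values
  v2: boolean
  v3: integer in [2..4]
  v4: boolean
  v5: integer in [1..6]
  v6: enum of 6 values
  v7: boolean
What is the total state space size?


State space = product of domain sizes of all variables.
Domain sizes:
  v1 (enum of 6 values): 6
  v2 (boolean): 2
  v3 (integer in [2..4]): 3
  v4 (boolean): 2
  v5 (integer in [1..6]): 6
  v6 (enum of 6 values): 6
  v7 (boolean): 2
Product = 6 * 2 * 3 * 2 * 6 * 6 * 2 = 5184

5184


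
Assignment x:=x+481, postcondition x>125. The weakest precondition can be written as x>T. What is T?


Formula: wp(x:=E, P) = P[E/x] (substitute E for x in postcondition)
Step 1: Postcondition: x>125
Step 2: Substitute x+481 for x: x+481>125
Step 3: Solve for x: x > 125-481 = -356

-356


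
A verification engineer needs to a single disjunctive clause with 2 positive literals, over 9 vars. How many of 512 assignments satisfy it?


Step 1: Total=2^9=512
Step 2: Unsat when all 2 false: 2^7=128
Step 3: Sat=512-128=384

384


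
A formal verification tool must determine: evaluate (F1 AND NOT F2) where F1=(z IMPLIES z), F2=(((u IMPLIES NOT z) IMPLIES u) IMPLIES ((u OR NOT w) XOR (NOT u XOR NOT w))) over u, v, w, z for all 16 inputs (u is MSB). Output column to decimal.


F1 = (z IMPLIES z)
F2 = (((u IMPLIES NOT z) IMPLIES u) IMPLIES ((u OR NOT w) XOR (NOT u XOR NOT w)))
Counterexample to F1=>F2 is where F1=1 and F2=0.
Evaluate each row (bits = u,v,w,z, MSB first):
  row 0 [0000]: F1=1 F2=1 -> F1&~F2 -> 0
  row 1 [0001]: F1=1 F2=1 -> F1&~F2 -> 0
  row 2 [0010]: F1=1 F2=1 -> F1&~F2 -> 0
  row 3 [0011]: F1=1 F2=1 -> F1&~F2 -> 0
  row 4 [0100]: F1=1 F2=1 -> F1&~F2 -> 0
  row 5 [0101]: F1=1 F2=1 -> F1&~F2 -> 0
  row 6 [0110]: F1=1 F2=1 -> F1&~F2 -> 0
  row 7 [0111]: F1=1 F2=1 -> F1&~F2 -> 0
  row 8 [1000]: F1=1 F2=0 -> F1&~F2 -> 1
  row 9 [1001]: F1=1 F2=0 -> F1&~F2 -> 1
  row 10 [1010]: F1=1 F2=1 -> F1&~F2 -> 0
  row 11 [1011]: F1=1 F2=1 -> F1&~F2 -> 0
  row 12 [1100]: F1=1 F2=0 -> F1&~F2 -> 1
  row 13 [1101]: F1=1 F2=0 -> F1&~F2 -> 1
  row 14 [1110]: F1=1 F2=1 -> F1&~F2 -> 0
  row 15 [1111]: F1=1 F2=1 -> F1&~F2 -> 0
Full result column, 4 rows per line (u,v fixed per line; w,z runs 00..11 left to right):
  rows 0-3 [u,v=00]: 0000  = hex 0
  rows 4-7 [u,v=01]: 0000  = hex 0
  rows 8-11 [u,v=10]: 1100  = hex C
  rows 12-15 [u,v=11]: 1100  = hex C
Counterexample vector (row 0 .. row 15) = 0000000011001100
Output column grouped in 4s = 0000 0000 1100 1100 = 0x00CC
Convert to decimal digit by digit (value = value*16 + digit):
  0 -> 0
  0*16 + 0 = 0
  0*16 + 12 (C) = 12
  12*16 + 12 (C) = 204
Decimal = 204

204


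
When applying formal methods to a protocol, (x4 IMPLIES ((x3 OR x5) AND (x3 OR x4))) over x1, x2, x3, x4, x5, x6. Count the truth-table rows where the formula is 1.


Formula: (x4 IMPLIES ((x3 OR x5) AND (x3 OR x4))) over 6 vars (64 rows)
Evaluate each row (x1, x2, x3, x4, x5, x6 as bits, MSB first):
  row 0 [000000]: (0 IMPLIES ((0 OR 0) AND (0 OR 0))) -> 1
  row 1 [000001]: (0 IMPLIES ((0 OR 0) AND (0 OR 0))) -> 1
  row 2 [000010]: (0 IMPLIES ((0 OR 1) AND (0 OR 0))) -> 1
  row 3 [000011]: (0 IMPLIES ((0 OR 1) AND (0 OR 0))) -> 1
  row 4 [000100]: (1 IMPLIES ((0 OR 0) AND (0 OR 1))) -> 0
  (every remaining row is evaluated the same way; all 64 results are listed next)
Full result column, 8 rows per line (x1,x2,x3 fixed per line; x4,x5,x6 runs 000..111 left to right):
  rows 0-7 [x1,x2,x3=000]: 11110011  (ones: 6)
  rows 8-15 [x1,x2,x3=001]: 11111111  (ones: 8)
  rows 16-23 [x1,x2,x3=010]: 11110011  (ones: 6)
  rows 24-31 [x1,x2,x3=011]: 11111111  (ones: 8)
  rows 32-39 [x1,x2,x3=100]: 11110011  (ones: 6)
  rows 40-47 [x1,x2,x3=101]: 11111111  (ones: 8)
  rows 48-55 [x1,x2,x3=110]: 11110011  (ones: 6)
  rows 56-63 [x1,x2,x3=111]: 11111111  (ones: 8)
Count of 1-rows = 6+8+6+8+6+8+6+8 = 56

56


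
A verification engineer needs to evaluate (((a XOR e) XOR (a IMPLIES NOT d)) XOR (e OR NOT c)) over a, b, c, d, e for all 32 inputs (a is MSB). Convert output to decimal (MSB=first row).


Formula: (((a XOR e) XOR (a IMPLIES NOT d)) XOR (e OR NOT c)) over a, b, c, d, e (32 rows)
Evaluate each row (bits = a,b,c,d,e, MSB first):
  row 0 [00000]: (((0 XOR 0) XOR (0 IMPLIES NOT 0)) XOR (0 OR NOT 0)) -> 0
  row 1 [00001]: (((0 XOR 1) XOR (0 IMPLIES NOT 0)) XOR (1 OR NOT 0)) -> 1
  row 2 [00010]: (((0 XOR 0) XOR (0 IMPLIES NOT 1)) XOR (0 OR NOT 0)) -> 0
  row 3 [00011]: (((0 XOR 1) XOR (0 IMPLIES NOT 1)) XOR (1 OR NOT 0)) -> 1
  row 4 [00100]: (((0 XOR 0) XOR (0 IMPLIES NOT 0)) XOR (0 OR NOT 1)) -> 1
  row 5 [00101]: (((0 XOR 1) XOR (0 IMPLIES NOT 0)) XOR (1 OR NOT 1)) -> 1
  row 6 [00110]: (((0 XOR 0) XOR (0 IMPLIES NOT 1)) XOR (0 OR NOT 1)) -> 1
  row 7 [00111]: (((0 XOR 1) XOR (0 IMPLIES NOT 1)) XOR (1 OR NOT 1)) -> 1
  row 8 [01000]: (((0 XOR 0) XOR (0 IMPLIES NOT 0)) XOR (0 OR NOT 0)) -> 0
  row 9 [01001]: (((0 XOR 1) XOR (0 IMPLIES NOT 0)) XOR (1 OR NOT 0)) -> 1
  row 10 [01010]: (((0 XOR 0) XOR (0 IMPLIES NOT 1)) XOR (0 OR NOT 0)) -> 0
  row 11 [01011]: (((0 XOR 1) XOR (0 IMPLIES NOT 1)) XOR (1 OR NOT 0)) -> 1
  row 12 [01100]: (((0 XOR 0) XOR (0 IMPLIES NOT 0)) XOR (0 OR NOT 1)) -> 1
  row 13 [01101]: (((0 XOR 1) XOR (0 IMPLIES NOT 0)) XOR (1 OR NOT 1)) -> 1
  row 14 [01110]: (((0 XOR 0) XOR (0 IMPLIES NOT 1)) XOR (0 OR NOT 1)) -> 1
  row 15 [01111]: (((0 XOR 1) XOR (0 IMPLIES NOT 1)) XOR (1 OR NOT 1)) -> 1
  row 16 [10000]: (((1 XOR 0) XOR (1 IMPLIES NOT 0)) XOR (0 OR NOT 0)) -> 1
  row 17 [10001]: (((1 XOR 1) XOR (1 IMPLIES NOT 0)) XOR (1 OR NOT 0)) -> 0
  row 18 [10010]: (((1 XOR 0) XOR (1 IMPLIES NOT 1)) XOR (0 OR NOT 0)) -> 0
  row 19 [10011]: (((1 XOR 1) XOR (1 IMPLIES NOT 1)) XOR (1 OR NOT 0)) -> 1
  row 20 [10100]: (((1 XOR 0) XOR (1 IMPLIES NOT 0)) XOR (0 OR NOT 1)) -> 0
  row 21 [10101]: (((1 XOR 1) XOR (1 IMPLIES NOT 0)) XOR (1 OR NOT 1)) -> 0
  row 22 [10110]: (((1 XOR 0) XOR (1 IMPLIES NOT 1)) XOR (0 OR NOT 1)) -> 1
  row 23 [10111]: (((1 XOR 1) XOR (1 IMPLIES NOT 1)) XOR (1 OR NOT 1)) -> 1
  row 24 [11000]: (((1 XOR 0) XOR (1 IMPLIES NOT 0)) XOR (0 OR NOT 0)) -> 1
  row 25 [11001]: (((1 XOR 1) XOR (1 IMPLIES NOT 0)) XOR (1 OR NOT 0)) -> 0
  row 26 [11010]: (((1 XOR 0) XOR (1 IMPLIES NOT 1)) XOR (0 OR NOT 0)) -> 0
  row 27 [11011]: (((1 XOR 1) XOR (1 IMPLIES NOT 1)) XOR (1 OR NOT 0)) -> 1
  row 28 [11100]: (((1 XOR 0) XOR (1 IMPLIES NOT 0)) XOR (0 OR NOT 1)) -> 0
  row 29 [11101]: (((1 XOR 1) XOR (1 IMPLIES NOT 0)) XOR (1 OR NOT 1)) -> 0
  row 30 [11110]: (((1 XOR 0) XOR (1 IMPLIES NOT 1)) XOR (0 OR NOT 1)) -> 1
  row 31 [11111]: (((1 XOR 1) XOR (1 IMPLIES NOT 1)) XOR (1 OR NOT 1)) -> 1
Full result column, 4 rows per line (a,b,c fixed per line; d,e runs 00..11 left to right):
  rows 0-3 [a,b,c=000]: 0101  = hex 5
  rows 4-7 [a,b,c=001]: 1111  = hex F
  rows 8-11 [a,b,c=010]: 0101  = hex 5
  rows 12-15 [a,b,c=011]: 1111  = hex F
  rows 16-19 [a,b,c=100]: 1001  = hex 9
  rows 20-23 [a,b,c=101]: 0011  = hex 3
  rows 24-27 [a,b,c=110]: 1001  = hex 9
  rows 28-31 [a,b,c=111]: 0011  = hex 3
Output column (row 0 .. row 31) = 01011111010111111001001110010011
Output column grouped in 4s = 0101 1111 0101 1111 1001 0011 1001 0011 = 0x5F5F9393
Convert to decimal digit by digit (value = value*16 + digit):
  5 -> 5
  5*16 + 15 (F) = 95
  95*16 + 5 = 1525
  1525*16 + 15 (F) = 24415
  24415*16 + 9 = 390649
  390649*16 + 3 = 6250387
  6250387*16 + 9 = 100006201
  100006201*16 + 3 = 1600099219
Decimal = 1600099219

1600099219


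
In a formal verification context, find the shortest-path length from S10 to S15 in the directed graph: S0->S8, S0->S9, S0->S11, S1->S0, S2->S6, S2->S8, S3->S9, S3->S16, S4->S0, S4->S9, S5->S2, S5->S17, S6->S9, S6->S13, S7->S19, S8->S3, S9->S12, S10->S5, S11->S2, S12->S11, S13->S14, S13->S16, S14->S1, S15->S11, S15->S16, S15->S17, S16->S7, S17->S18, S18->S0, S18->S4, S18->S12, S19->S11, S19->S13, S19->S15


BFS layer-by-layer from S10:
  dist 0: {S10}
  dist 1: {S5}
  dist 2: {S2, S17}
  dist 3: {S6, S8, S18}
  dist 4: {S0, S3, S4, S9, S12, S13}
  dist 5: {S11, S14, S16}
  dist 6: {S1, S7}
  dist 7: {S19}
  dist 8: {S15}
  -> S15 reached at distance 8
Shortest path length = 8

8


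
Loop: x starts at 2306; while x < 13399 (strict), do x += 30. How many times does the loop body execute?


Step 1: x goes from 2306 toward 13399 by 30; the body runs while x<13399, so iterations = ceil((bound-start)/step)
Step 2: Distance=11093
Step 3: ceil(11093/30)=370

370


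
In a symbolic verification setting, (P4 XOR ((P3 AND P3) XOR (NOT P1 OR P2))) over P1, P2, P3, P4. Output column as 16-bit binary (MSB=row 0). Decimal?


Formula: (P4 XOR ((P3 AND P3) XOR (NOT P1 OR P2))) over P1, P2, P3, P4 (16 rows)
Evaluate each row (bits = P1,P2,P3,P4, MSB first):
  row 0 [0000]: (0 XOR ((0 AND 0) XOR (NOT 0 OR 0))) -> 1
  row 1 [0001]: (1 XOR ((0 AND 0) XOR (NOT 0 OR 0))) -> 0
  row 2 [0010]: (0 XOR ((1 AND 1) XOR (NOT 0 OR 0))) -> 0
  row 3 [0011]: (1 XOR ((1 AND 1) XOR (NOT 0 OR 0))) -> 1
  row 4 [0100]: (0 XOR ((0 AND 0) XOR (NOT 0 OR 1))) -> 1
  row 5 [0101]: (1 XOR ((0 AND 0) XOR (NOT 0 OR 1))) -> 0
  row 6 [0110]: (0 XOR ((1 AND 1) XOR (NOT 0 OR 1))) -> 0
  row 7 [0111]: (1 XOR ((1 AND 1) XOR (NOT 0 OR 1))) -> 1
  row 8 [1000]: (0 XOR ((0 AND 0) XOR (NOT 1 OR 0))) -> 0
  row 9 [1001]: (1 XOR ((0 AND 0) XOR (NOT 1 OR 0))) -> 1
  row 10 [1010]: (0 XOR ((1 AND 1) XOR (NOT 1 OR 0))) -> 1
  row 11 [1011]: (1 XOR ((1 AND 1) XOR (NOT 1 OR 0))) -> 0
  row 12 [1100]: (0 XOR ((0 AND 0) XOR (NOT 1 OR 1))) -> 1
  row 13 [1101]: (1 XOR ((0 AND 0) XOR (NOT 1 OR 1))) -> 0
  row 14 [1110]: (0 XOR ((1 AND 1) XOR (NOT 1 OR 1))) -> 0
  row 15 [1111]: (1 XOR ((1 AND 1) XOR (NOT 1 OR 1))) -> 1
Full result column, 4 rows per line (P1,P2 fixed per line; P3,P4 runs 00..11 left to right):
  rows 0-3 [P1,P2=00]: 1001  = hex 9
  rows 4-7 [P1,P2=01]: 1001  = hex 9
  rows 8-11 [P1,P2=10]: 0110  = hex 6
  rows 12-15 [P1,P2=11]: 1001  = hex 9
Output column (row 0 .. row 15) = 1001100101101001
Output column grouped in 4s = 1001 1001 0110 1001 = 0x9969
Convert to decimal digit by digit (value = value*16 + digit):
  9 -> 9
  9*16 + 9 = 153
  153*16 + 6 = 2454
  2454*16 + 9 = 39273
Decimal = 39273

39273


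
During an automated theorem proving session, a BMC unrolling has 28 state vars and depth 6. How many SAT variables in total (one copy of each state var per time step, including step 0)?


BMC unrolls to depth k, creating one copy of each state var for steps 0..k.
Step count = 6 + 1 = 7 (steps 0 through 6)
Vars per step = 28
Total = 28 * 7 = 196

196


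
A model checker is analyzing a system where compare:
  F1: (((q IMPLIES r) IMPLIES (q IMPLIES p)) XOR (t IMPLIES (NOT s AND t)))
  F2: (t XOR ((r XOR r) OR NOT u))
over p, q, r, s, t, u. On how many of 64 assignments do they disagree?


F1 = (((q IMPLIES r) IMPLIES (q IMPLIES p)) XOR (t IMPLIES (NOT s AND t)))
F2 = (t XOR ((r XOR r) OR NOT u))
Evaluate both on each of 64 rows (bits = p,q,r,s,t,u):
  row 0 [000000]: F1=0 F2=1 (differ) -> 1
  row 1 [000001]: F1=0 F2=0 -> 0
  row 2 [000010]: F1=0 F2=0 -> 0
  row 3 [000011]: F1=0 F2=1 (differ) -> 1
  row 4 [000100]: F1=0 F2=1 (differ) -> 1
  (every remaining row is evaluated the same way; all 64 results are listed next)
Full result column, 8 rows per line (p,q,r fixed per line; s,t,u runs 000..111 left to right):
  rows 0-7 [p,q,r=000]: 10011010  (ones: 4)
  rows 8-15 [p,q,r=001]: 10011010  (ones: 4)
  rows 16-23 [p,q,r=010]: 10011010  (ones: 4)
  rows 24-31 [p,q,r=011]: 01100101  (ones: 4)
  rows 32-39 [p,q,r=100]: 10011010  (ones: 4)
  rows 40-47 [p,q,r=101]: 10011010  (ones: 4)
  rows 48-55 [p,q,r=110]: 10011010  (ones: 4)
  rows 56-63 [p,q,r=111]: 10011010  (ones: 4)
Disagreements = 4+4+4+4+4+4+4+4 = 32

32


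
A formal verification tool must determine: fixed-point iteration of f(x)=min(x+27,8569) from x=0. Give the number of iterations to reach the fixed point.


Step 1: x=0, cap=8569, increment=27
Step 2: x grows by 27 each step until capped at 8569; fixed point is x=8569
Step 3: iterations = ceil(8569/27) = 318

318


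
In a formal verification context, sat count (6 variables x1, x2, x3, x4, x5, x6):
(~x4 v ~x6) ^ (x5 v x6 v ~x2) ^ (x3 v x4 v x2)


CNF with 3 clauses over 6 vars (64 assignments).
An assignment satisfies CNF iff every clause has >=1 true literal.
Check each row (bits = x1,x2,x3,x4,x5,x6; clause T/F shown):
  row 0 [000000]: clauses=TTF -> 0
  row 1 [000001]: clauses=TTF -> 0
  row 2 [000010]: clauses=TTF -> 0
  row 3 [000011]: clauses=TTF -> 0
  row 4 [000100]: clauses=TTT -> 1
  (every remaining row is evaluated the same way; all 64 results are listed next)
Full result column, 8 rows per line (x1,x2,x3 fixed per line; x4,x5,x6 runs 000..111 left to right):
  rows 0-7 [x1,x2,x3=000]: 00001010  (ones: 2)
  rows 8-15 [x1,x2,x3=001]: 11111010  (ones: 6)
  rows 16-23 [x1,x2,x3=010]: 01110010  (ones: 4)
  rows 24-31 [x1,x2,x3=011]: 01110010  (ones: 4)
  rows 32-39 [x1,x2,x3=100]: 00001010  (ones: 2)
  rows 40-47 [x1,x2,x3=101]: 11111010  (ones: 6)
  rows 48-55 [x1,x2,x3=110]: 01110010  (ones: 4)
  rows 56-63 [x1,x2,x3=111]: 01110010  (ones: 4)
Satisfying assignments = 2+6+4+4+2+6+4+4 = 32

32


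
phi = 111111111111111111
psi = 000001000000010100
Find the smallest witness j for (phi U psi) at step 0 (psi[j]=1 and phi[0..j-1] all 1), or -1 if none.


(phi U psi) at 0: need smallest j with psi[j]=1 and phi[i]=1 for all i in [0,j).
Scan from step 0:
  step 0: phi=1, psi=0 -> continue
  step 1: phi=1, psi=0 -> continue
  step 2: phi=1, psi=0 -> continue
  step 3: phi=1, psi=0 -> continue
  step 5: psi=1 and phi held for [0,5) -> witness found
Witness step = 5

5


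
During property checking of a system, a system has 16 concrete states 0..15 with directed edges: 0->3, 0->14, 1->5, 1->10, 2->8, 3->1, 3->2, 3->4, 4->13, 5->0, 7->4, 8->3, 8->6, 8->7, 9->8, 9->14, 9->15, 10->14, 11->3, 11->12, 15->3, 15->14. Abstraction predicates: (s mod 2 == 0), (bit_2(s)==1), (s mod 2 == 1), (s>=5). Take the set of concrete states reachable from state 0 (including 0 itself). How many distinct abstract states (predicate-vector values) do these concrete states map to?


BFS from 0:
Concrete reachable: {0, 1, 2, 3, 4, 5, 6, 7, 8, 10, 13, 14}
Abstract via predicates (s mod 2 == 0), (bit_2(s)==1), (s mod 2 == 1), (s>=5):
  (0,0,1,0) <- {1, 3}
  (0,1,1,1) <- {5, 7, 13}
  (1,0,0,0) <- {0, 2}
  (1,0,0,1) <- {8, 10}
  (1,1,0,0) <- {4}
  (1,1,0,1) <- {6, 14}
Distinct abstract states = 6

6


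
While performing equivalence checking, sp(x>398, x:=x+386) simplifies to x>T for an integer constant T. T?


Formula: sp(P, x:=E) = exists old_x. (x = E[old_x/x]) AND P[old_x/x] (old_x is the value of x before the assignment; eliminate old_x by solving x = E[old_x/x] for old_x)
Step 1: Precondition P: x>398, i.e. old_x > 398
Step 2: Assignment gives x = old_x + 386, so old_x = x - 386
Step 3: Substitute into P: x - 386 > 398
Step 4: Simplify: x > 398+386 = 784

784


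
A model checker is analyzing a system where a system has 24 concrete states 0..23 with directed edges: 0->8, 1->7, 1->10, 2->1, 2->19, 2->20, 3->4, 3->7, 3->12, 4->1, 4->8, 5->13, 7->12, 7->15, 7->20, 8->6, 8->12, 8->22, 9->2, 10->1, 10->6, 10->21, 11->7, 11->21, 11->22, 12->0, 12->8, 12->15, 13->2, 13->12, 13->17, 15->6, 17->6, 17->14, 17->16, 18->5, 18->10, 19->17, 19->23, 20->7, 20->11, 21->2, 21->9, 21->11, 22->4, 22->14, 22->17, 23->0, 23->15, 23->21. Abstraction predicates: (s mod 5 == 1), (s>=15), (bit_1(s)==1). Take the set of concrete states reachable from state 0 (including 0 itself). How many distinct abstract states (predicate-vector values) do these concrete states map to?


BFS from 0:
Concrete reachable: {0, 1, 2, 4, 6, 7, 8, 9, 10, 11, 12, 14, 15, 16, 17, 19, 20, 21, 22, 23}
Abstract via predicates (s mod 5 == 1), (s>=15), (bit_1(s)==1):
  (0,0,0) <- {0, 4, 8, 9, 12}
  (0,0,1) <- {2, 7, 10, 14}
  (0,1,0) <- {17, 20}
  (0,1,1) <- {15, 19, 22, 23}
  (1,0,0) <- {1}
  (1,0,1) <- {6, 11}
  (1,1,0) <- {16, 21}
Distinct abstract states = 7

7


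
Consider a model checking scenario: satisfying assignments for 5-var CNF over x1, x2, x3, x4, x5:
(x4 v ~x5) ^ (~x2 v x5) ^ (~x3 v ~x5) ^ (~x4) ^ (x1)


CNF with 5 clauses over 5 vars (32 assignments).
An assignment satisfies CNF iff every clause has >=1 true literal.
Check each row (bits = x1,x2,x3,x4,x5; clause T/F shown):
  row 0 [00000]: clauses=TTTTF -> 0
  row 1 [00001]: clauses=FTTTF -> 0
  row 2 [00010]: clauses=TTTFF -> 0
  row 3 [00011]: clauses=TTTFF -> 0
  row 4 [00100]: clauses=TTTTF -> 0
  row 5 [00101]: clauses=FTFTF -> 0
  row 6 [00110]: clauses=TTTFF -> 0
  row 7 [00111]: clauses=TTFFF -> 0
  row 8 [01000]: clauses=TFTTF -> 0
  row 9 [01001]: clauses=FTTTF -> 0
  row 10 [01010]: clauses=TFTFF -> 0
  row 11 [01011]: clauses=TTTFF -> 0
  row 12 [01100]: clauses=TFTTF -> 0
  row 13 [01101]: clauses=FTFTF -> 0
  row 14 [01110]: clauses=TFTFF -> 0
  row 15 [01111]: clauses=TTFFF -> 0
  row 16 [10000]: clauses=TTTTT -> 1
  row 17 [10001]: clauses=FTTTT -> 0
  row 18 [10010]: clauses=TTTFT -> 0
  row 19 [10011]: clauses=TTTFT -> 0
  row 20 [10100]: clauses=TTTTT -> 1
  row 21 [10101]: clauses=FTFTT -> 0
  row 22 [10110]: clauses=TTTFT -> 0
  row 23 [10111]: clauses=TTFFT -> 0
  row 24 [11000]: clauses=TFTTT -> 0
  row 25 [11001]: clauses=FTTTT -> 0
  row 26 [11010]: clauses=TFTFT -> 0
  row 27 [11011]: clauses=TTTFT -> 0
  row 28 [11100]: clauses=TFTTT -> 0
  row 29 [11101]: clauses=FTFTT -> 0
  row 30 [11110]: clauses=TFTFT -> 0
  row 31 [11111]: clauses=TTFFT -> 0
Full result column, 8 rows per line (x1,x2 fixed per line; x3,x4,x5 runs 000..111 left to right):
  rows 0-7 [x1,x2=00]: 00000000  (ones: 0)
  rows 8-15 [x1,x2=01]: 00000000  (ones: 0)
  rows 16-23 [x1,x2=10]: 10001000  (ones: 2)
  rows 24-31 [x1,x2=11]: 00000000  (ones: 0)
Satisfying assignments = 0+0+2+0 = 2

2


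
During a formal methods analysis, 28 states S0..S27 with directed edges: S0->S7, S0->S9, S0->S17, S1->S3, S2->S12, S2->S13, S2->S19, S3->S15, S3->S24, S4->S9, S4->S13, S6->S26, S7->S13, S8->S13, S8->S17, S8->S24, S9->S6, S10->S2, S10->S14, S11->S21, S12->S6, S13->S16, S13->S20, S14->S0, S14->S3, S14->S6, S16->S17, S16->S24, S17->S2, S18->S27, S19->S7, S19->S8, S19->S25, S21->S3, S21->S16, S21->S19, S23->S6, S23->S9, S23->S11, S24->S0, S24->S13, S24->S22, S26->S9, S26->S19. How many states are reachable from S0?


BFS from S0:
  layer 0: {S0}
  layer 1: {S7, S9, S17}
  layer 2: {S2, S6, S13}
  layer 3: {S12, S16, S19, S20, S26}
  layer 4: {S8, S24, S25}
  layer 5: {S22}
Reachable set: {S0, S2, S6, S7, S8, S9, S12, S13, S16, S17, S19, S20, S22, S24, S25, S26}
Count = 16

16


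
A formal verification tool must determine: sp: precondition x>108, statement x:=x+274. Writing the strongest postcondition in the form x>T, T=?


Formula: sp(P, x:=E) = exists old_x. (x = E[old_x/x]) AND P[old_x/x] (old_x is the value of x before the assignment; eliminate old_x by solving x = E[old_x/x] for old_x)
Step 1: Precondition P: x>108, i.e. old_x > 108
Step 2: Assignment gives x = old_x + 274, so old_x = x - 274
Step 3: Substitute into P: x - 274 > 108
Step 4: Simplify: x > 108+274 = 382

382


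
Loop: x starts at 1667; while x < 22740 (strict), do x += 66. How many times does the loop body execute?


Step 1: x goes from 1667 toward 22740 by 66; the body runs while x<22740, so iterations = ceil((bound-start)/step)
Step 2: Distance=21073
Step 3: ceil(21073/66)=320

320


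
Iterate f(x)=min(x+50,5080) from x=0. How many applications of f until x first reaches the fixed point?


Step 1: x=0, cap=5080, increment=50
Step 2: x grows by 50 each step until capped at 5080; fixed point is x=5080
Step 3: iterations = ceil(5080/50) = 102

102


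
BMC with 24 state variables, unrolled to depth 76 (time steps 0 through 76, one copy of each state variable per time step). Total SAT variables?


BMC unrolls to depth k, creating one copy of each state var for steps 0..k.
Step count = 76 + 1 = 77 (steps 0 through 76)
Vars per step = 24
Total = 24 * 77 = 1848

1848


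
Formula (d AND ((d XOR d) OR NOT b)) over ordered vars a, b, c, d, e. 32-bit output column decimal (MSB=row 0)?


Formula: (d AND ((d XOR d) OR NOT b)) over a, b, c, d, e (32 rows)
Evaluate each row (bits = a,b,c,d,e, MSB first):
  row 0 [00000]: (0 AND ((0 XOR 0) OR NOT 0)) -> 0
  row 1 [00001]: (0 AND ((0 XOR 0) OR NOT 0)) -> 0
  row 2 [00010]: (1 AND ((1 XOR 1) OR NOT 0)) -> 1
  row 3 [00011]: (1 AND ((1 XOR 1) OR NOT 0)) -> 1
  row 4 [00100]: (0 AND ((0 XOR 0) OR NOT 0)) -> 0
  row 5 [00101]: (0 AND ((0 XOR 0) OR NOT 0)) -> 0
  row 6 [00110]: (1 AND ((1 XOR 1) OR NOT 0)) -> 1
  row 7 [00111]: (1 AND ((1 XOR 1) OR NOT 0)) -> 1
  row 8 [01000]: (0 AND ((0 XOR 0) OR NOT 1)) -> 0
  row 9 [01001]: (0 AND ((0 XOR 0) OR NOT 1)) -> 0
  row 10 [01010]: (1 AND ((1 XOR 1) OR NOT 1)) -> 0
  row 11 [01011]: (1 AND ((1 XOR 1) OR NOT 1)) -> 0
  row 12 [01100]: (0 AND ((0 XOR 0) OR NOT 1)) -> 0
  row 13 [01101]: (0 AND ((0 XOR 0) OR NOT 1)) -> 0
  row 14 [01110]: (1 AND ((1 XOR 1) OR NOT 1)) -> 0
  row 15 [01111]: (1 AND ((1 XOR 1) OR NOT 1)) -> 0
  row 16 [10000]: (0 AND ((0 XOR 0) OR NOT 0)) -> 0
  row 17 [10001]: (0 AND ((0 XOR 0) OR NOT 0)) -> 0
  row 18 [10010]: (1 AND ((1 XOR 1) OR NOT 0)) -> 1
  row 19 [10011]: (1 AND ((1 XOR 1) OR NOT 0)) -> 1
  row 20 [10100]: (0 AND ((0 XOR 0) OR NOT 0)) -> 0
  row 21 [10101]: (0 AND ((0 XOR 0) OR NOT 0)) -> 0
  row 22 [10110]: (1 AND ((1 XOR 1) OR NOT 0)) -> 1
  row 23 [10111]: (1 AND ((1 XOR 1) OR NOT 0)) -> 1
  row 24 [11000]: (0 AND ((0 XOR 0) OR NOT 1)) -> 0
  row 25 [11001]: (0 AND ((0 XOR 0) OR NOT 1)) -> 0
  row 26 [11010]: (1 AND ((1 XOR 1) OR NOT 1)) -> 0
  row 27 [11011]: (1 AND ((1 XOR 1) OR NOT 1)) -> 0
  row 28 [11100]: (0 AND ((0 XOR 0) OR NOT 1)) -> 0
  row 29 [11101]: (0 AND ((0 XOR 0) OR NOT 1)) -> 0
  row 30 [11110]: (1 AND ((1 XOR 1) OR NOT 1)) -> 0
  row 31 [11111]: (1 AND ((1 XOR 1) OR NOT 1)) -> 0
Full result column, 4 rows per line (a,b,c fixed per line; d,e runs 00..11 left to right):
  rows 0-3 [a,b,c=000]: 0011  = hex 3
  rows 4-7 [a,b,c=001]: 0011  = hex 3
  rows 8-11 [a,b,c=010]: 0000  = hex 0
  rows 12-15 [a,b,c=011]: 0000  = hex 0
  rows 16-19 [a,b,c=100]: 0011  = hex 3
  rows 20-23 [a,b,c=101]: 0011  = hex 3
  rows 24-27 [a,b,c=110]: 0000  = hex 0
  rows 28-31 [a,b,c=111]: 0000  = hex 0
Output column (row 0 .. row 31) = 00110011000000000011001100000000
Output column grouped in 4s = 0011 0011 0000 0000 0011 0011 0000 0000 = 0x33003300
Convert to decimal digit by digit (value = value*16 + digit):
  3 -> 3
  3*16 + 3 = 51
  51*16 + 0 = 816
  816*16 + 0 = 13056
  13056*16 + 3 = 208899
  208899*16 + 3 = 3342387
  3342387*16 + 0 = 53478192
  53478192*16 + 0 = 855651072
Decimal = 855651072

855651072


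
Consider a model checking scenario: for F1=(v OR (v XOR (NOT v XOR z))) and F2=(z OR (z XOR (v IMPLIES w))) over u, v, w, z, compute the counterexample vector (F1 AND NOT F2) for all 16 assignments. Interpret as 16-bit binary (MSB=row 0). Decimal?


F1 = (v OR (v XOR (NOT v XOR z)))
F2 = (z OR (z XOR (v IMPLIES w)))
Counterexample to F1=>F2 is where F1=1 and F2=0.
Evaluate each row (bits = u,v,w,z, MSB first):
  row 0 [0000]: F1=1 F2=1 -> F1&~F2 -> 0
  row 1 [0001]: F1=0 F2=1 -> F1&~F2 -> 0
  row 2 [0010]: F1=1 F2=1 -> F1&~F2 -> 0
  row 3 [0011]: F1=0 F2=1 -> F1&~F2 -> 0
  row 4 [0100]: F1=1 F2=0 -> F1&~F2 -> 1
  row 5 [0101]: F1=1 F2=1 -> F1&~F2 -> 0
  row 6 [0110]: F1=1 F2=1 -> F1&~F2 -> 0
  row 7 [0111]: F1=1 F2=1 -> F1&~F2 -> 0
  row 8 [1000]: F1=1 F2=1 -> F1&~F2 -> 0
  row 9 [1001]: F1=0 F2=1 -> F1&~F2 -> 0
  row 10 [1010]: F1=1 F2=1 -> F1&~F2 -> 0
  row 11 [1011]: F1=0 F2=1 -> F1&~F2 -> 0
  row 12 [1100]: F1=1 F2=0 -> F1&~F2 -> 1
  row 13 [1101]: F1=1 F2=1 -> F1&~F2 -> 0
  row 14 [1110]: F1=1 F2=1 -> F1&~F2 -> 0
  row 15 [1111]: F1=1 F2=1 -> F1&~F2 -> 0
Full result column, 4 rows per line (u,v fixed per line; w,z runs 00..11 left to right):
  rows 0-3 [u,v=00]: 0000  = hex 0
  rows 4-7 [u,v=01]: 1000  = hex 8
  rows 8-11 [u,v=10]: 0000  = hex 0
  rows 12-15 [u,v=11]: 1000  = hex 8
Counterexample vector (row 0 .. row 15) = 0000100000001000
Output column grouped in 4s = 0000 1000 0000 1000 = 0x0808
Convert to decimal digit by digit (value = value*16 + digit):
  0 -> 0
  0*16 + 8 = 8
  8*16 + 0 = 128
  128*16 + 8 = 2056
Decimal = 2056

2056


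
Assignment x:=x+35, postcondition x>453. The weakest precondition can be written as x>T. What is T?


Formula: wp(x:=E, P) = P[E/x] (substitute E for x in postcondition)
Step 1: Postcondition: x>453
Step 2: Substitute x+35 for x: x+35>453
Step 3: Solve for x: x > 453-35 = 418

418


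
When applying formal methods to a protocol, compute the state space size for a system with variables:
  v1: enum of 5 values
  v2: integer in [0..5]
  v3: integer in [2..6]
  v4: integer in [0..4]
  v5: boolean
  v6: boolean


State space = product of domain sizes of all variables.
Domain sizes:
  v1 (enum of 5 values): 5
  v2 (integer in [0..5]): 6
  v3 (integer in [2..6]): 5
  v4 (integer in [0..4]): 5
  v5 (boolean): 2
  v6 (boolean): 2
Product = 5 * 6 * 5 * 5 * 2 * 2 = 3000

3000


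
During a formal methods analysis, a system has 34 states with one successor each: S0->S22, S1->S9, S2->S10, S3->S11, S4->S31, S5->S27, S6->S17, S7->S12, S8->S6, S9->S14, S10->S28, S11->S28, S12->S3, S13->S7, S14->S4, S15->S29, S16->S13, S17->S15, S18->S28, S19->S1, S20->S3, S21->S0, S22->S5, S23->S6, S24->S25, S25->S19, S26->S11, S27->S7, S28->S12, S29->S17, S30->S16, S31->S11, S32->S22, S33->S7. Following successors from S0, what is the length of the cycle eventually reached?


Trace from S0 until a state repeats:
  S0 -> S22 -> S5 -> S27 -> S7 -> S12 -> S3 -> S11 -> S28 -> S12
S12 first seen at step 5, revisited at step 9.
Cycle length = 9 - 5 = 4

4


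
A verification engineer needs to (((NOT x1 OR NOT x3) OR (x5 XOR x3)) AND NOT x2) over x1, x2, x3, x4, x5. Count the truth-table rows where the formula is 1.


Formula: (((NOT x1 OR NOT x3) OR (x5 XOR x3)) AND NOT x2) over 5 vars (32 rows)
Evaluate each row (x1, x2, x3, x4, x5 as bits, MSB first):
  row 0 [00000]: (((NOT 0 OR NOT 0) OR (0 XOR 0)) AND NOT 0) -> 1
  row 1 [00001]: (((NOT 0 OR NOT 0) OR (1 XOR 0)) AND NOT 0) -> 1
  row 2 [00010]: (((NOT 0 OR NOT 0) OR (0 XOR 0)) AND NOT 0) -> 1
  row 3 [00011]: (((NOT 0 OR NOT 0) OR (1 XOR 0)) AND NOT 0) -> 1
  row 4 [00100]: (((NOT 0 OR NOT 1) OR (0 XOR 1)) AND NOT 0) -> 1
  row 5 [00101]: (((NOT 0 OR NOT 1) OR (1 XOR 1)) AND NOT 0) -> 1
  row 6 [00110]: (((NOT 0 OR NOT 1) OR (0 XOR 1)) AND NOT 0) -> 1
  row 7 [00111]: (((NOT 0 OR NOT 1) OR (1 XOR 1)) AND NOT 0) -> 1
  row 8 [01000]: (((NOT 0 OR NOT 0) OR (0 XOR 0)) AND NOT 1) -> 0
  row 9 [01001]: (((NOT 0 OR NOT 0) OR (1 XOR 0)) AND NOT 1) -> 0
  row 10 [01010]: (((NOT 0 OR NOT 0) OR (0 XOR 0)) AND NOT 1) -> 0
  row 11 [01011]: (((NOT 0 OR NOT 0) OR (1 XOR 0)) AND NOT 1) -> 0
  row 12 [01100]: (((NOT 0 OR NOT 1) OR (0 XOR 1)) AND NOT 1) -> 0
  row 13 [01101]: (((NOT 0 OR NOT 1) OR (1 XOR 1)) AND NOT 1) -> 0
  row 14 [01110]: (((NOT 0 OR NOT 1) OR (0 XOR 1)) AND NOT 1) -> 0
  row 15 [01111]: (((NOT 0 OR NOT 1) OR (1 XOR 1)) AND NOT 1) -> 0
  row 16 [10000]: (((NOT 1 OR NOT 0) OR (0 XOR 0)) AND NOT 0) -> 1
  row 17 [10001]: (((NOT 1 OR NOT 0) OR (1 XOR 0)) AND NOT 0) -> 1
  row 18 [10010]: (((NOT 1 OR NOT 0) OR (0 XOR 0)) AND NOT 0) -> 1
  row 19 [10011]: (((NOT 1 OR NOT 0) OR (1 XOR 0)) AND NOT 0) -> 1
  row 20 [10100]: (((NOT 1 OR NOT 1) OR (0 XOR 1)) AND NOT 0) -> 1
  row 21 [10101]: (((NOT 1 OR NOT 1) OR (1 XOR 1)) AND NOT 0) -> 0
  row 22 [10110]: (((NOT 1 OR NOT 1) OR (0 XOR 1)) AND NOT 0) -> 1
  row 23 [10111]: (((NOT 1 OR NOT 1) OR (1 XOR 1)) AND NOT 0) -> 0
  row 24 [11000]: (((NOT 1 OR NOT 0) OR (0 XOR 0)) AND NOT 1) -> 0
  row 25 [11001]: (((NOT 1 OR NOT 0) OR (1 XOR 0)) AND NOT 1) -> 0
  row 26 [11010]: (((NOT 1 OR NOT 0) OR (0 XOR 0)) AND NOT 1) -> 0
  row 27 [11011]: (((NOT 1 OR NOT 0) OR (1 XOR 0)) AND NOT 1) -> 0
  row 28 [11100]: (((NOT 1 OR NOT 1) OR (0 XOR 1)) AND NOT 1) -> 0
  row 29 [11101]: (((NOT 1 OR NOT 1) OR (1 XOR 1)) AND NOT 1) -> 0
  row 30 [11110]: (((NOT 1 OR NOT 1) OR (0 XOR 1)) AND NOT 1) -> 0
  row 31 [11111]: (((NOT 1 OR NOT 1) OR (1 XOR 1)) AND NOT 1) -> 0
Full result column, 8 rows per line (x1,x2 fixed per line; x3,x4,x5 runs 000..111 left to right):
  rows 0-7 [x1,x2=00]: 11111111  (ones: 8)
  rows 8-15 [x1,x2=01]: 00000000  (ones: 0)
  rows 16-23 [x1,x2=10]: 11111010  (ones: 6)
  rows 24-31 [x1,x2=11]: 00000000  (ones: 0)
Count of 1-rows = 8+0+6+0 = 14

14


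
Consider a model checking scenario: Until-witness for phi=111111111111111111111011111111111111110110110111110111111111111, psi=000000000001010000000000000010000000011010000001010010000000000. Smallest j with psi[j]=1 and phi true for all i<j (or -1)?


(phi U psi) at 0: need smallest j with psi[j]=1 and phi[i]=1 for all i in [0,j).
Scan from step 0:
  step 0: phi=1, psi=0 -> continue
  step 1: phi=1, psi=0 -> continue
  step 2: phi=1, psi=0 -> continue
  step 3: phi=1, psi=0 -> continue
  step 11: psi=1 and phi held for [0,11) -> witness found
Witness step = 11

11


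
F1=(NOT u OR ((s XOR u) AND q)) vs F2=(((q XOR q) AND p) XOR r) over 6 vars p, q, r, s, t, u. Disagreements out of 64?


F1 = (NOT u OR ((s XOR u) AND q))
F2 = (((q XOR q) AND p) XOR r)
Evaluate both on each of 64 rows (bits = p,q,r,s,t,u):
  row 0 [000000]: F1=1 F2=0 (differ) -> 1
  row 1 [000001]: F1=0 F2=0 -> 0
  row 2 [000010]: F1=1 F2=0 (differ) -> 1
  row 3 [000011]: F1=0 F2=0 -> 0
  row 4 [000100]: F1=1 F2=0 (differ) -> 1
  (every remaining row is evaluated the same way; all 64 results are listed next)
Full result column, 8 rows per line (p,q,r fixed per line; s,t,u runs 000..111 left to right):
  rows 0-7 [p,q,r=000]: 10101010  (ones: 4)
  rows 8-15 [p,q,r=001]: 01010101  (ones: 4)
  rows 16-23 [p,q,r=010]: 11111010  (ones: 6)
  rows 24-31 [p,q,r=011]: 00000101  (ones: 2)
  rows 32-39 [p,q,r=100]: 10101010  (ones: 4)
  rows 40-47 [p,q,r=101]: 01010101  (ones: 4)
  rows 48-55 [p,q,r=110]: 11111010  (ones: 6)
  rows 56-63 [p,q,r=111]: 00000101  (ones: 2)
Disagreements = 4+4+6+2+4+4+6+2 = 32

32


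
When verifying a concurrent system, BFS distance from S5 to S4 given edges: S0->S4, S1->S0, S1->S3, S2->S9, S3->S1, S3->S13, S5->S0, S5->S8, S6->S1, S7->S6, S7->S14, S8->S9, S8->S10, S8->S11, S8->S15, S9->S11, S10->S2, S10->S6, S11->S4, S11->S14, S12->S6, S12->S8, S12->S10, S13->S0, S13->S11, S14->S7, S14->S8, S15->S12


BFS layer-by-layer from S5:
  dist 0: {S5}
  dist 1: {S0, S8}
  dist 2: {S4, S9, S10, S11, S15}
  -> S4 reached at distance 2
Shortest path length = 2

2
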